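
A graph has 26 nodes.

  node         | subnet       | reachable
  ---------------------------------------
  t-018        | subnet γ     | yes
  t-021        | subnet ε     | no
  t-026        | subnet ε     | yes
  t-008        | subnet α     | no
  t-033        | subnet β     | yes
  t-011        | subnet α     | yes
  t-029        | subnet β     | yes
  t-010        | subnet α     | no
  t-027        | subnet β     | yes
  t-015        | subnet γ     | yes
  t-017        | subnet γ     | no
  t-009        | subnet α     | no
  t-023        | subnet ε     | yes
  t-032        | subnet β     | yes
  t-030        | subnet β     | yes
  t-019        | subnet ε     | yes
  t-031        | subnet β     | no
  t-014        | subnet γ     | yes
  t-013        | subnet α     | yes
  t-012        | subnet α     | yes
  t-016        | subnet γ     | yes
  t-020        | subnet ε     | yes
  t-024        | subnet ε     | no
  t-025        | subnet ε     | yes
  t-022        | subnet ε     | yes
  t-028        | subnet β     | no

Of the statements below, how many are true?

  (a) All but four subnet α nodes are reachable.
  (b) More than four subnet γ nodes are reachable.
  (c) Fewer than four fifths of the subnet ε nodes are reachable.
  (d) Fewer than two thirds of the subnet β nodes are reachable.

(a) subnet α: |A| = 6, |A ∩ B| = 3; needs |A ∖ B| = 4 — false.
(b) subnet γ: |A| = 5, |A ∩ B| = 4; needs |A ∩ B| > 4 — false.
(c) subnet ε: |A| = 8, |A ∩ B| = 6; needs |A ∩ B| / |A| < 4/5 — true.
(d) subnet β: |A| = 7, |A ∩ B| = 5; needs |A ∩ B| / |A| < 2/3 — false.

1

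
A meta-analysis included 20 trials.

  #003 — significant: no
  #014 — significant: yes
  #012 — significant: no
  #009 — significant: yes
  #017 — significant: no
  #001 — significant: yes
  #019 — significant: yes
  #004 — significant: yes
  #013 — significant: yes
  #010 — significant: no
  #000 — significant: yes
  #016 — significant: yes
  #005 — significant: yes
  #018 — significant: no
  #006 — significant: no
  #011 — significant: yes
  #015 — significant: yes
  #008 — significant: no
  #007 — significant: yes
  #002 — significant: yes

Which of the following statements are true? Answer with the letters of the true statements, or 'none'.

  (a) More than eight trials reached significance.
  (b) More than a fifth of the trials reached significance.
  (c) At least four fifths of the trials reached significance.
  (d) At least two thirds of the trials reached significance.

|A| = 20, |A ∩ B| = 13, |A ∖ B| = 7.
(a) |A ∩ B| > 8: holds.
(b) |A ∩ B| / |A| > 1/5: holds.
(c) |A ∩ B| / |A| ≥ 4/5: fails.
(d) |A ∩ B| / |A| ≥ 2/3: fails.

(a), (b)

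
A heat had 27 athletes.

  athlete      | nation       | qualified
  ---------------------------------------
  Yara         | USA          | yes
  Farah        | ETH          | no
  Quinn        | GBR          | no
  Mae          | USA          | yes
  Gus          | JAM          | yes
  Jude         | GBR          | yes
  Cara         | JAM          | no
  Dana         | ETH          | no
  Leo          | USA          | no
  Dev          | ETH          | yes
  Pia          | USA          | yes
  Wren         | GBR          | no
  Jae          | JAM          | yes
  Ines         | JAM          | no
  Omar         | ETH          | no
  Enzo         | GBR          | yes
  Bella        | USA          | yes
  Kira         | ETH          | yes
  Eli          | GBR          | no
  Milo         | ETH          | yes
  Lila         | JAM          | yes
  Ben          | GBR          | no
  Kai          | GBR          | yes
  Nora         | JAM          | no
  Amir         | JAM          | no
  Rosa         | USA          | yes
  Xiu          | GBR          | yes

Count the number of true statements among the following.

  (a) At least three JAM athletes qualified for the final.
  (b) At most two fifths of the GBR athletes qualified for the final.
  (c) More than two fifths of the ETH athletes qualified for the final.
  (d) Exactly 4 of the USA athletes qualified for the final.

2

(a) JAM: |A| = 7, |A ∩ B| = 3; needs |A ∩ B| ≥ 3 — true.
(b) GBR: |A| = 8, |A ∩ B| = 4; needs |A ∩ B| / |A| ≤ 2/5 — false.
(c) ETH: |A| = 6, |A ∩ B| = 3; needs |A ∩ B| / |A| > 2/5 — true.
(d) USA: |A| = 6, |A ∩ B| = 5; needs |A ∩ B| = 4 — false.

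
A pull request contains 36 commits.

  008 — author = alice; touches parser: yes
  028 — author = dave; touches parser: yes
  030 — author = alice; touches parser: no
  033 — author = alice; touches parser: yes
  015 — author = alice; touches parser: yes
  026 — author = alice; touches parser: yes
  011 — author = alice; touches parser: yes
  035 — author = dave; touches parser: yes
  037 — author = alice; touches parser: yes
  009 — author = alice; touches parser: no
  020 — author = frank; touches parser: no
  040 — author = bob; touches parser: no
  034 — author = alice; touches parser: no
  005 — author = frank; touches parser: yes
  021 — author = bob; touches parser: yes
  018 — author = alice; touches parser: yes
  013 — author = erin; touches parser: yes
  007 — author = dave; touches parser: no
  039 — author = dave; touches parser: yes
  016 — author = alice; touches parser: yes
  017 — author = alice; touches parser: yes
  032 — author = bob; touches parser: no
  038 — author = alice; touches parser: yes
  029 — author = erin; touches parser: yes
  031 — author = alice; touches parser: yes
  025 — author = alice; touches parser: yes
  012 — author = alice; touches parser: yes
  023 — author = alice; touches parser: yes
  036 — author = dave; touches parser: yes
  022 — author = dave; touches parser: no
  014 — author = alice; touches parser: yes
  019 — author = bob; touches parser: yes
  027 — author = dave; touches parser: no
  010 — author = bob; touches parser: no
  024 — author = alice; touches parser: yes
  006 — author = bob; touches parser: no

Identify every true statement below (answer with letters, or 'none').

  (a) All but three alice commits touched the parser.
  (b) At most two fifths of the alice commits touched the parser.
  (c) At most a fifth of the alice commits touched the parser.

|A| = 19, |A ∩ B| = 16, |A ∖ B| = 3.
(a) |A ∖ B| = 3: holds.
(b) |A ∩ B| / |A| ≤ 2/5: fails.
(c) |A ∩ B| / |A| ≤ 1/5: fails.

(a)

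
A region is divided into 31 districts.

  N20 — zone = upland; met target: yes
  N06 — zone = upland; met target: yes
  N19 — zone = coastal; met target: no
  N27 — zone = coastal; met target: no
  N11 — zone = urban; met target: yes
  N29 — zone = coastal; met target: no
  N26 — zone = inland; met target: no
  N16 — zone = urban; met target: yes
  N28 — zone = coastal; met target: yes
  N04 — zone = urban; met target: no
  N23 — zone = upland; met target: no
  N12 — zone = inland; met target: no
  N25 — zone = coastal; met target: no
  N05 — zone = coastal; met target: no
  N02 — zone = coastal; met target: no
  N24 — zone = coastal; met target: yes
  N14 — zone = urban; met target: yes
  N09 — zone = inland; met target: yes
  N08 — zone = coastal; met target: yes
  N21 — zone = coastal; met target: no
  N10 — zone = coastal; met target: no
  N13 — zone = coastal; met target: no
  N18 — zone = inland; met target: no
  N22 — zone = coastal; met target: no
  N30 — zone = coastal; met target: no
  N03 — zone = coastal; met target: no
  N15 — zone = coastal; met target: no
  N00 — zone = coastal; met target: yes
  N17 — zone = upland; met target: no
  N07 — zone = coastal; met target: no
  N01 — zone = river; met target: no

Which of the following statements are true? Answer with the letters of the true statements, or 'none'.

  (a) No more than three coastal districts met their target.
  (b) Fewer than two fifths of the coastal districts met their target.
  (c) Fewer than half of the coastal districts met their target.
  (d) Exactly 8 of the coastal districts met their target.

|A| = 18, |A ∩ B| = 4, |A ∖ B| = 14.
(a) |A ∩ B| ≤ 3: fails.
(b) |A ∩ B| / |A| < 2/5: holds.
(c) |A ∩ B| < |A ∖ B|: holds.
(d) |A ∩ B| = 8: fails.

(b), (c)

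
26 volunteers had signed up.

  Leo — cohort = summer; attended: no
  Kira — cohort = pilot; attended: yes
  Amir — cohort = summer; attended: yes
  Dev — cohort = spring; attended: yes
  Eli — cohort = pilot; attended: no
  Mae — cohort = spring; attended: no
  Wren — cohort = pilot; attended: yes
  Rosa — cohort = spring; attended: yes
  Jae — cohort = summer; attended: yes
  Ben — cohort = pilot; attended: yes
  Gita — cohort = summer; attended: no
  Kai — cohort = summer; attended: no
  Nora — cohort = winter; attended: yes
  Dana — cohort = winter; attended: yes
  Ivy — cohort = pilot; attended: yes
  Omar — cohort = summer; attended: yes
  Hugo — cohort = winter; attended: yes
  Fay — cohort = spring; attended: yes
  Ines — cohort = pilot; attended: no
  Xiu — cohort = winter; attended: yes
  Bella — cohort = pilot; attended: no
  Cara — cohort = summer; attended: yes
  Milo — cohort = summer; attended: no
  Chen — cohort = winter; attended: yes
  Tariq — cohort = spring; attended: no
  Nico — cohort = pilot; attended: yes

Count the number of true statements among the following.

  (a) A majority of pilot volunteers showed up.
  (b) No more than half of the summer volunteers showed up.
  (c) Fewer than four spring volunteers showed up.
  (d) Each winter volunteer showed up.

(a) pilot: |A| = 8, |A ∩ B| = 5; needs |A ∩ B| > |A ∖ B| — true.
(b) summer: |A| = 8, |A ∩ B| = 4; needs |A ∩ B| ≤ |A ∖ B| — true.
(c) spring: |A| = 5, |A ∩ B| = 3; needs |A ∩ B| < 4 — true.
(d) winter: |A| = 5, |A ∩ B| = 5; needs A ⊆ B, i.e. every element of A is in B (|A ∖ B| = 0) — true.

4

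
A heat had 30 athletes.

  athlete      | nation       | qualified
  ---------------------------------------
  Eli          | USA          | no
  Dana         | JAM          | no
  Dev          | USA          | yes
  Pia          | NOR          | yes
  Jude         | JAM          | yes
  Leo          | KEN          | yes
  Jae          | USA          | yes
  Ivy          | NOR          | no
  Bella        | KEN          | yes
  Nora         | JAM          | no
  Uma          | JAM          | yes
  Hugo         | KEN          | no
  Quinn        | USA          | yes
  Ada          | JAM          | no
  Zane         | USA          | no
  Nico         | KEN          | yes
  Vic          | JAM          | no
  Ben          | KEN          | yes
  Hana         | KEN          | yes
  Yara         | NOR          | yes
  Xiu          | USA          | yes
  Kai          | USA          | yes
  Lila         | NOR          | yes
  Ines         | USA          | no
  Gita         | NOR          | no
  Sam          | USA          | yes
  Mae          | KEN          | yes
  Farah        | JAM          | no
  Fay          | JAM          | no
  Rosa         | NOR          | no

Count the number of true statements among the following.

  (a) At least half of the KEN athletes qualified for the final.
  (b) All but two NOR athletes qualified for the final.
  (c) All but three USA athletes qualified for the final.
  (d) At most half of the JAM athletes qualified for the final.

(a) KEN: |A| = 7, |A ∩ B| = 6; needs |A ∩ B| ≥ |A ∖ B| — true.
(b) NOR: |A| = 6, |A ∩ B| = 3; needs |A ∖ B| = 2 — false.
(c) USA: |A| = 9, |A ∩ B| = 6; needs |A ∖ B| = 3 — true.
(d) JAM: |A| = 8, |A ∩ B| = 2; needs |A ∩ B| ≤ |A ∖ B| — true.

3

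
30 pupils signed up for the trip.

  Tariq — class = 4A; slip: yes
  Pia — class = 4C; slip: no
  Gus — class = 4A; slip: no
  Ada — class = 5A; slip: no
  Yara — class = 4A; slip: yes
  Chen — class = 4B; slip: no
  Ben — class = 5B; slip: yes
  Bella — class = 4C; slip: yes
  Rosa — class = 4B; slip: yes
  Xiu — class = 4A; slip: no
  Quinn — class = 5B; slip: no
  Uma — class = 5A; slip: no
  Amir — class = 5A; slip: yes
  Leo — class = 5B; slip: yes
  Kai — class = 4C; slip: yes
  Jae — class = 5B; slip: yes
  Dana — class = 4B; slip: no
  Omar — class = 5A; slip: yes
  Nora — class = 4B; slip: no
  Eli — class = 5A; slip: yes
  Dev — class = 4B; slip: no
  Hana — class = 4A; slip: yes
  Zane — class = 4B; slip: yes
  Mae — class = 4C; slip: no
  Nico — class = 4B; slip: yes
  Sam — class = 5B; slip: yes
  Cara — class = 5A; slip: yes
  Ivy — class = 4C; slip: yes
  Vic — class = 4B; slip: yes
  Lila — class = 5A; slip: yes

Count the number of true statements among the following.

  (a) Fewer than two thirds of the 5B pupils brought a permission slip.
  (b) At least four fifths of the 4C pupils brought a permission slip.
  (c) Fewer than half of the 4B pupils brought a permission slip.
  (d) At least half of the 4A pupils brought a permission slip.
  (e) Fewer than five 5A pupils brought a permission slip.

1

(a) 5B: |A| = 5, |A ∩ B| = 4; needs |A ∩ B| / |A| < 2/3 — false.
(b) 4C: |A| = 5, |A ∩ B| = 3; needs |A ∩ B| / |A| ≥ 4/5 — false.
(c) 4B: |A| = 8, |A ∩ B| = 4; needs |A ∩ B| < |A ∖ B| — false.
(d) 4A: |A| = 5, |A ∩ B| = 3; needs |A ∩ B| ≥ |A ∖ B| — true.
(e) 5A: |A| = 7, |A ∩ B| = 5; needs |A ∩ B| < 5 — false.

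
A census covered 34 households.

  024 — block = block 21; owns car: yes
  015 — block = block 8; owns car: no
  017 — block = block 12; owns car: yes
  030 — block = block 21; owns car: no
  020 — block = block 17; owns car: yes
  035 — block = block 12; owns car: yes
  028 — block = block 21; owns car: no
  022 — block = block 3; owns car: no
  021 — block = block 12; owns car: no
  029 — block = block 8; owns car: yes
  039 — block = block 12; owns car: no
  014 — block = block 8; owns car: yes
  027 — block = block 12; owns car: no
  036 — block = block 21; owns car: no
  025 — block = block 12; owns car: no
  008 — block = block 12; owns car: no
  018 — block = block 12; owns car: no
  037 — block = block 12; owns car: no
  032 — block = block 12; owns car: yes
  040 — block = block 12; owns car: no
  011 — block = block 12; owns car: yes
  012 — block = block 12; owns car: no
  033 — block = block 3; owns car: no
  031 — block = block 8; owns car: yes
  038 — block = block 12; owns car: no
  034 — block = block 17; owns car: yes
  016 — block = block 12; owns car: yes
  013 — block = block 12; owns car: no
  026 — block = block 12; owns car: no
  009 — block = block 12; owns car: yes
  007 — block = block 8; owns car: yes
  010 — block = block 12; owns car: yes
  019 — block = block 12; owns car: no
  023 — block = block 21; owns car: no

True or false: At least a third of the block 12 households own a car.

True

Truth condition: |A ∩ B| / |A| ≥ 1/3.
|A| = 20, |A ∩ B| = 7, |A ∖ B| = 13.
|A ∩ B|/|A| = 7/20, so the statement is true.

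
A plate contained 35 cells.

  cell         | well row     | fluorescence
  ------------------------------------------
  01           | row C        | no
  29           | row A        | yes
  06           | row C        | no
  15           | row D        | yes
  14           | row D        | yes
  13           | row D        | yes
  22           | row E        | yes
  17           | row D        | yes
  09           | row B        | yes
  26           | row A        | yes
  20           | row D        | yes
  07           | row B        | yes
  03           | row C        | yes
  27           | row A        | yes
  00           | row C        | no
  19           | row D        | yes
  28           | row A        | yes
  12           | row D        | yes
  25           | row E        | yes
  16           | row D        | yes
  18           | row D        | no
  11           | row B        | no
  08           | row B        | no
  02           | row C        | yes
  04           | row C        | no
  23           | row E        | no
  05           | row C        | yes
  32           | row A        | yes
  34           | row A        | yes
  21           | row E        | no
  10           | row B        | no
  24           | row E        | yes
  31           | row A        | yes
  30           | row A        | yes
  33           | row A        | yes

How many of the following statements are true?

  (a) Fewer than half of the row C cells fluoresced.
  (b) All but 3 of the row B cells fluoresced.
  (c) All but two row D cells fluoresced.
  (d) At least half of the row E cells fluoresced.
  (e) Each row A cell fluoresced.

4

(a) row C: |A| = 7, |A ∩ B| = 3; needs |A ∩ B| < |A ∖ B| — true.
(b) row B: |A| = 5, |A ∩ B| = 2; needs |A ∖ B| = 3 — true.
(c) row D: |A| = 9, |A ∩ B| = 8; needs |A ∖ B| = 2 — false.
(d) row E: |A| = 5, |A ∩ B| = 3; needs |A ∩ B| ≥ |A ∖ B| — true.
(e) row A: |A| = 9, |A ∩ B| = 9; needs A ⊆ B, i.e. every element of A is in B (|A ∖ B| = 0) — true.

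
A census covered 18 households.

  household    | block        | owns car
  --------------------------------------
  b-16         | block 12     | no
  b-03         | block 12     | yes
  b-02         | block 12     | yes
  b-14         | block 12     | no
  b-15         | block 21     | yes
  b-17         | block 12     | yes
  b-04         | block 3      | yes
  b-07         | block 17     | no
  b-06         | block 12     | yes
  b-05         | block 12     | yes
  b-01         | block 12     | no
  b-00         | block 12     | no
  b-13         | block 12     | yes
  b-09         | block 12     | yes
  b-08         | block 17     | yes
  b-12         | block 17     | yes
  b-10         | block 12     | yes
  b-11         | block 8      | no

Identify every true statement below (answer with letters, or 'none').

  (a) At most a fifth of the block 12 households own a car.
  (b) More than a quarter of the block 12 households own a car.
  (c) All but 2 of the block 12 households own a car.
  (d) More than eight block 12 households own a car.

|A| = 12, |A ∩ B| = 8, |A ∖ B| = 4.
(a) |A ∩ B| / |A| ≤ 1/5: fails.
(b) |A ∩ B| / |A| > 1/4: holds.
(c) |A ∖ B| = 2: fails.
(d) |A ∩ B| > 8: fails.

(b)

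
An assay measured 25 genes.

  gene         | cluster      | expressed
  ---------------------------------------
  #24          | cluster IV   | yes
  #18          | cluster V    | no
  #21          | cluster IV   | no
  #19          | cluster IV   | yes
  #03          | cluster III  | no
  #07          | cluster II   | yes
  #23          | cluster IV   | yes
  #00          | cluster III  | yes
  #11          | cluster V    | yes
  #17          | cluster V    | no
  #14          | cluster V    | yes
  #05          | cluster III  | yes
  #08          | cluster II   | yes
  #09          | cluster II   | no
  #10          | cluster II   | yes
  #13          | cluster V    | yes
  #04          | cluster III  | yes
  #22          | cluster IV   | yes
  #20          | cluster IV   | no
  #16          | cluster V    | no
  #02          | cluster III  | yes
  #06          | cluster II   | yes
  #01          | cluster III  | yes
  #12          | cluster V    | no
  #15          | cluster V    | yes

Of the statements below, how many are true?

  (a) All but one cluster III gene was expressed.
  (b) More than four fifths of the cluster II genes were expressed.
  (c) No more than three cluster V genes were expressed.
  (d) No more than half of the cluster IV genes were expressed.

1

(a) cluster III: |A| = 6, |A ∩ B| = 5; needs |A ∖ B| = 1 — true.
(b) cluster II: |A| = 5, |A ∩ B| = 4; needs |A ∩ B| / |A| > 4/5 — false.
(c) cluster V: |A| = 8, |A ∩ B| = 4; needs |A ∩ B| ≤ 3 — false.
(d) cluster IV: |A| = 6, |A ∩ B| = 4; needs |A ∩ B| ≤ |A ∖ B| — false.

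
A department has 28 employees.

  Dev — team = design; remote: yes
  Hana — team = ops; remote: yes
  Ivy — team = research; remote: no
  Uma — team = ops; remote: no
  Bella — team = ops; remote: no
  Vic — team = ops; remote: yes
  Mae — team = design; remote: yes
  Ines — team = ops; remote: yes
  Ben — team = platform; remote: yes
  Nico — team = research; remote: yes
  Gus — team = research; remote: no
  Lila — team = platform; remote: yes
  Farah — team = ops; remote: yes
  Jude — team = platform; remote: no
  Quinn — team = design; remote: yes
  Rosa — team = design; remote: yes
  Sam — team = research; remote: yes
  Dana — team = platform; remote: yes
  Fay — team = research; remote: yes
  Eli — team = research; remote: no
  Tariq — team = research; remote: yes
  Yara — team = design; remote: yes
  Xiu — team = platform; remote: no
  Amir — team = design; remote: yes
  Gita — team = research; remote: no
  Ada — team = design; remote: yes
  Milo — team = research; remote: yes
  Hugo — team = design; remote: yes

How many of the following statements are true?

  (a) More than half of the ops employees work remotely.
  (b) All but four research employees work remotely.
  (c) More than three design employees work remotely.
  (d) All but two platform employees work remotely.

4

(a) ops: |A| = 6, |A ∩ B| = 4; needs |A ∩ B| > |A ∖ B| — true.
(b) research: |A| = 9, |A ∩ B| = 5; needs |A ∖ B| = 4 — true.
(c) design: |A| = 8, |A ∩ B| = 8; needs |A ∩ B| > 3 — true.
(d) platform: |A| = 5, |A ∩ B| = 3; needs |A ∖ B| = 2 — true.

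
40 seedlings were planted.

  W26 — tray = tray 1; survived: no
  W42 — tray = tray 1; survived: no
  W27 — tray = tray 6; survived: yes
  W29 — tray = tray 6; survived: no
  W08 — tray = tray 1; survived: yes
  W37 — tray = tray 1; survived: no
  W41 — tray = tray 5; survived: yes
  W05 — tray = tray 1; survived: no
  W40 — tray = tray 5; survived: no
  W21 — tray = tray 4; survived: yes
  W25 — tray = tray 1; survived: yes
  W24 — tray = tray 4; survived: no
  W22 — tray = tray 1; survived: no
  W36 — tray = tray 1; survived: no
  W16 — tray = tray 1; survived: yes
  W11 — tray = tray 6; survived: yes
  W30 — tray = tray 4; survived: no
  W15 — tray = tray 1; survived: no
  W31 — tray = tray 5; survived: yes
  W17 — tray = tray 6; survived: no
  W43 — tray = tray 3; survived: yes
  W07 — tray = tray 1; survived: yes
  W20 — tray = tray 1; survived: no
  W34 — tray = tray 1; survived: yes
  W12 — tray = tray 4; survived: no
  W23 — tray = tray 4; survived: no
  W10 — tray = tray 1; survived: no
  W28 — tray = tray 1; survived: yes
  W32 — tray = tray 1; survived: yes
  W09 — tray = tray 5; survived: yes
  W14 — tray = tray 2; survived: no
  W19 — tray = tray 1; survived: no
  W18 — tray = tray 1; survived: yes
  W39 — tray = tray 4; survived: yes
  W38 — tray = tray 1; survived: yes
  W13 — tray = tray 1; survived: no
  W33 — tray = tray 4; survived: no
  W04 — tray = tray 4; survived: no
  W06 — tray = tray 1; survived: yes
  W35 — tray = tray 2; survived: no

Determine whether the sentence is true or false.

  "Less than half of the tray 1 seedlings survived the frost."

True

The determiner here denotes the relation: |A ∩ B| < |A ∖ B|.
|A| = 21, |A ∩ B| = 10, |A ∖ B| = 11.
10 < 11, so the statement is true.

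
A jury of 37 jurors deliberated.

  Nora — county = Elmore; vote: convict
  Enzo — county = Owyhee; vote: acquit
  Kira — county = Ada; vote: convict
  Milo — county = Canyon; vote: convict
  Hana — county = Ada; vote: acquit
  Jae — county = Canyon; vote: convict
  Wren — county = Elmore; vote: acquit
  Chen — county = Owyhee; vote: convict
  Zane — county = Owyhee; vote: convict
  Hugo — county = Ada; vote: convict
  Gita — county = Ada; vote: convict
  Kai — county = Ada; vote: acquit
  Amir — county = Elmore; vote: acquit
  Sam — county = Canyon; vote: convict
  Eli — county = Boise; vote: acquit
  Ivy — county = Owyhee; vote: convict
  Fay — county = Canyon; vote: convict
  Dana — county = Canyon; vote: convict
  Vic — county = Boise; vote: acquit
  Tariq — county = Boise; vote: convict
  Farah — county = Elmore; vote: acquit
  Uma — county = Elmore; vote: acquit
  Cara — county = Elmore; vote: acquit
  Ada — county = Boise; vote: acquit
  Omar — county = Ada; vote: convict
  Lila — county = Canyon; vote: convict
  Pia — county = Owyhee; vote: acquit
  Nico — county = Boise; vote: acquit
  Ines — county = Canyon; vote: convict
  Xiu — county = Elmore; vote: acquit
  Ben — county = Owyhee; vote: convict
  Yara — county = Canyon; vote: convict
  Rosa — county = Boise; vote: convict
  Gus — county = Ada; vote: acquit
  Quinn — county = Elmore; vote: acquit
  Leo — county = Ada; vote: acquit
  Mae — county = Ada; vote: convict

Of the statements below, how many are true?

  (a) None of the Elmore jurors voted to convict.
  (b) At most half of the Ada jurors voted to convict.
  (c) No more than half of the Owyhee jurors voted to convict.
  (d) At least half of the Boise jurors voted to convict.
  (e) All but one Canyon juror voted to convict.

0

(a) Elmore: |A| = 8, |A ∩ B| = 1; needs A ∩ B = ∅ (|A ∩ B| = 0) — false.
(b) Ada: |A| = 9, |A ∩ B| = 5; needs |A ∩ B| ≤ |A ∖ B| — false.
(c) Owyhee: |A| = 6, |A ∩ B| = 4; needs |A ∩ B| ≤ |A ∖ B| — false.
(d) Boise: |A| = 6, |A ∩ B| = 2; needs |A ∩ B| ≥ |A ∖ B| — false.
(e) Canyon: |A| = 8, |A ∩ B| = 8; needs |A ∖ B| = 1 — false.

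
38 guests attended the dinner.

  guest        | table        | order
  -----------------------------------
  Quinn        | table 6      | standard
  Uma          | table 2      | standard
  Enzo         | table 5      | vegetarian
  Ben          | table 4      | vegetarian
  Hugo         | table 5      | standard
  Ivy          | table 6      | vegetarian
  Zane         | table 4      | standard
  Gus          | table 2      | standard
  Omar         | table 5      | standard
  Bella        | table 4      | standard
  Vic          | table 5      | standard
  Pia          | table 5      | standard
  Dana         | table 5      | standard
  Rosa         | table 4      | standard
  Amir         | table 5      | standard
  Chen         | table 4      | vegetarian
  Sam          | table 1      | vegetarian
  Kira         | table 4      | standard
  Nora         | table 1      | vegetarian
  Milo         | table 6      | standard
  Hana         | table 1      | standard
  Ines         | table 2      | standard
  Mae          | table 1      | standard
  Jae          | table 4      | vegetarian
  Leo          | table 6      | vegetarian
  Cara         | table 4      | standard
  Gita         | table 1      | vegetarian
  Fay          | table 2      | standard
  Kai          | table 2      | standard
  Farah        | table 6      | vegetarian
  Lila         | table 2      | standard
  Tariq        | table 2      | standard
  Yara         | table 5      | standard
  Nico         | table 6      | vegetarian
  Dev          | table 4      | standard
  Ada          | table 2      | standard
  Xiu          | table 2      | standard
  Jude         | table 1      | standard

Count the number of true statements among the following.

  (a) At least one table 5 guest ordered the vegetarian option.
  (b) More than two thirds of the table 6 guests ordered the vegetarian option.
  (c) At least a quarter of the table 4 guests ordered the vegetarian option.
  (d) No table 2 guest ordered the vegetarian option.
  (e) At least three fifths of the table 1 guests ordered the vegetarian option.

3

(a) table 5: |A| = 8, |A ∩ B| = 1; needs A ∩ B ≠ ∅ (|A ∩ B| ≥ 1) — true.
(b) table 6: |A| = 6, |A ∩ B| = 4; needs |A ∩ B| / |A| > 2/3 — false.
(c) table 4: |A| = 9, |A ∩ B| = 3; needs |A ∩ B| / |A| ≥ 1/4 — true.
(d) table 2: |A| = 9, |A ∩ B| = 0; needs A ∩ B = ∅ (|A ∩ B| = 0) — true.
(e) table 1: |A| = 6, |A ∩ B| = 3; needs |A ∩ B| / |A| ≥ 3/5 — false.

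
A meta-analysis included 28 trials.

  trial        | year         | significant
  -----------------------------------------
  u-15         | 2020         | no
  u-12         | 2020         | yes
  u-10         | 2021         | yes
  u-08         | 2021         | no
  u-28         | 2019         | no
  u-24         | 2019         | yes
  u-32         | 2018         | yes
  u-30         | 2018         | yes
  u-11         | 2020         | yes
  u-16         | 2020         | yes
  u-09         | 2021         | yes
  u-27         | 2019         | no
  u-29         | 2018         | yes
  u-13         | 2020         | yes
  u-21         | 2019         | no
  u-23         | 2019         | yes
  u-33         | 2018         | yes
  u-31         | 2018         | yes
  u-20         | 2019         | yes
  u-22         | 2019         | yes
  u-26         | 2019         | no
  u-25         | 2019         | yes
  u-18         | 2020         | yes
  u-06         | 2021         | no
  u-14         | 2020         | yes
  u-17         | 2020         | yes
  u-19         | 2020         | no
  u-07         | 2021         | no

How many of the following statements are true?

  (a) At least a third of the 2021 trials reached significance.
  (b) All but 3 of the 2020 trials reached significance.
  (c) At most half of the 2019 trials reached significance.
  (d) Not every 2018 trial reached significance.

(a) 2021: |A| = 5, |A ∩ B| = 2; needs |A ∩ B| / |A| ≥ 1/3 — true.
(b) 2020: |A| = 9, |A ∩ B| = 7; needs |A ∖ B| = 3 — false.
(c) 2019: |A| = 9, |A ∩ B| = 5; needs |A ∩ B| ≤ |A ∖ B| — false.
(d) 2018: |A| = 5, |A ∩ B| = 5; needs A ⊄ B (|A ∖ B| ≥ 1) — false.

1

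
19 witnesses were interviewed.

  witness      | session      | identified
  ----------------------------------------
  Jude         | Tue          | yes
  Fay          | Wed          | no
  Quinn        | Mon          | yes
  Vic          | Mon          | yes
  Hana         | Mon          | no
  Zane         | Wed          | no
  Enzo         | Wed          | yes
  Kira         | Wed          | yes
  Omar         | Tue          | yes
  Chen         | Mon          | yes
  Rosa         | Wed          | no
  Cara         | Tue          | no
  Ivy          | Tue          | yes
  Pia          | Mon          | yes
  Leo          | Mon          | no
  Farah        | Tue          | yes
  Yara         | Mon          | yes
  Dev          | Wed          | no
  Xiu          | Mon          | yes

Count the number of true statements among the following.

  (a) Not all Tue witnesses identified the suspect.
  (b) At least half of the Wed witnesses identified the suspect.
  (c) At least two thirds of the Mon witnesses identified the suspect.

2

(a) Tue: |A| = 5, |A ∩ B| = 4; needs A ⊄ B (|A ∖ B| ≥ 1) — true.
(b) Wed: |A| = 6, |A ∩ B| = 2; needs |A ∩ B| ≥ |A ∖ B| — false.
(c) Mon: |A| = 8, |A ∩ B| = 6; needs |A ∩ B| / |A| ≥ 2/3 — true.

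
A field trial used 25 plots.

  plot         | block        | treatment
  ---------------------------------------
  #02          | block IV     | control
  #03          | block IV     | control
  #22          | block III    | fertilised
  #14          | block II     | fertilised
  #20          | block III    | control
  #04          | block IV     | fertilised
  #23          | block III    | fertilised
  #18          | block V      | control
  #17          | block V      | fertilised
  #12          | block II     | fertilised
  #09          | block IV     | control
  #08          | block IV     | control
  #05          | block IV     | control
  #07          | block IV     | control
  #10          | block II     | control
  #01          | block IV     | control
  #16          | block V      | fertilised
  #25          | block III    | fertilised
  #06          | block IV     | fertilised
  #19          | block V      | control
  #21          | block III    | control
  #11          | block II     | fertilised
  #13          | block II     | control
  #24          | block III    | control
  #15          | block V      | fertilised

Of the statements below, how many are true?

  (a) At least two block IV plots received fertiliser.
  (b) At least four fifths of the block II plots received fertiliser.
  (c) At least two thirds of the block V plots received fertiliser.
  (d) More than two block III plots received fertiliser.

(a) block IV: |A| = 9, |A ∩ B| = 2; needs |A ∩ B| ≥ 2 — true.
(b) block II: |A| = 5, |A ∩ B| = 3; needs |A ∩ B| / |A| ≥ 4/5 — false.
(c) block V: |A| = 5, |A ∩ B| = 3; needs |A ∩ B| / |A| ≥ 2/3 — false.
(d) block III: |A| = 6, |A ∩ B| = 3; needs |A ∩ B| > 2 — true.

2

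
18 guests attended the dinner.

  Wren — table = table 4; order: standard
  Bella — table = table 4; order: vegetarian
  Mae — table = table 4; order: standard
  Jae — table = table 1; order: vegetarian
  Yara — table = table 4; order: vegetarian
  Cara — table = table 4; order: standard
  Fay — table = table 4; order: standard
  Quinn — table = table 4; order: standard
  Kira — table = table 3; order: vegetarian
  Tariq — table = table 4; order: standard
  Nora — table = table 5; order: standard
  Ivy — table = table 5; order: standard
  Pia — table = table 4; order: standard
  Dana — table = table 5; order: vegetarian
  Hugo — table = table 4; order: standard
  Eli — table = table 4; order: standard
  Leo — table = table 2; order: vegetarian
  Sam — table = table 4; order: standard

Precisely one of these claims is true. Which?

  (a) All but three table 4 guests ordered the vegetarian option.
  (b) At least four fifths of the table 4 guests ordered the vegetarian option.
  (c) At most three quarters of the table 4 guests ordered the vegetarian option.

|A| = 12, |A ∩ B| = 2, |A ∖ B| = 10.
(a) requires |A ∖ B| = 3: false.
(b) requires |A ∩ B| / |A| ≥ 4/5: false.
(c) requires |A ∩ B| / |A| ≤ 3/4: true.

(c)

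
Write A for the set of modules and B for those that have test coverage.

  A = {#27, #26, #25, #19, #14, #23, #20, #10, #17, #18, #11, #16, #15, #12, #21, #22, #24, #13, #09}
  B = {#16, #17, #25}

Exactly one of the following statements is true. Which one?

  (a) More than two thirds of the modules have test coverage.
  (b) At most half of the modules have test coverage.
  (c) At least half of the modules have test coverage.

(b)

|A| = 19, |A ∩ B| = 3, |A ∖ B| = 16.
(a) requires |A ∩ B| / |A| > 2/3: false.
(b) requires |A ∩ B| ≤ |A ∖ B|: true.
(c) requires |A ∩ B| ≥ |A ∖ B|: false.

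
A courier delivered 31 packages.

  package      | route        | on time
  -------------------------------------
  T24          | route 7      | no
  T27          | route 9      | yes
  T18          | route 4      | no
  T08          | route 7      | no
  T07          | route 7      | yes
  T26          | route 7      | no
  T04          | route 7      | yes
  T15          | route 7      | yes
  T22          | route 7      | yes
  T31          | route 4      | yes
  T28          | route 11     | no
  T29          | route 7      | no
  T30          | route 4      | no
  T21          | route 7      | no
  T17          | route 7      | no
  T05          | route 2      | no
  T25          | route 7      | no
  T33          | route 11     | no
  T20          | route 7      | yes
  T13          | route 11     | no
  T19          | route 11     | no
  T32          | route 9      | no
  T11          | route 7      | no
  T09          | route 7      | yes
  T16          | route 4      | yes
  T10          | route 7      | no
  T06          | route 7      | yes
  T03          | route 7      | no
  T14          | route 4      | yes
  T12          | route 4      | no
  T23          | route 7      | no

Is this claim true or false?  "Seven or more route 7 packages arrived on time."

'Seven or more route 7 packages arrived on time' holds iff |A ∩ B| ≥ 7.
|A| = 18, |A ∩ B| = 7, |A ∖ B| = 11.
|A ∩ B| = 7, so the statement is true.

True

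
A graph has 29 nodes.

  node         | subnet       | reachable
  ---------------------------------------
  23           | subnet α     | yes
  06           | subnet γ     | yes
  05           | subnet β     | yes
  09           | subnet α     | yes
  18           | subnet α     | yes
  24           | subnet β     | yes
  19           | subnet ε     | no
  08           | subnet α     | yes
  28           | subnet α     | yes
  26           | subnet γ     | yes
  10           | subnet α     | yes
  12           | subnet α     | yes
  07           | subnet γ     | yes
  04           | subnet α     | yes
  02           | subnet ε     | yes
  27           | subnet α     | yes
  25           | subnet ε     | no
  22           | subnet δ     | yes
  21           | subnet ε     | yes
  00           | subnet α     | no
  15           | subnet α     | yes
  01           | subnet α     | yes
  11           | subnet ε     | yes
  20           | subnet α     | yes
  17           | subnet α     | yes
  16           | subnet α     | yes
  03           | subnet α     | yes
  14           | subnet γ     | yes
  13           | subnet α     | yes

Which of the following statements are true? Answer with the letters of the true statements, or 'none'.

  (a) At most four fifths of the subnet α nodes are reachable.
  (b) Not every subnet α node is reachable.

|A| = 17, |A ∩ B| = 16, |A ∖ B| = 1.
(a) |A ∩ B| / |A| ≤ 4/5: fails.
(b) A ⊄ B (|A ∖ B| ≥ 1): holds.

(b)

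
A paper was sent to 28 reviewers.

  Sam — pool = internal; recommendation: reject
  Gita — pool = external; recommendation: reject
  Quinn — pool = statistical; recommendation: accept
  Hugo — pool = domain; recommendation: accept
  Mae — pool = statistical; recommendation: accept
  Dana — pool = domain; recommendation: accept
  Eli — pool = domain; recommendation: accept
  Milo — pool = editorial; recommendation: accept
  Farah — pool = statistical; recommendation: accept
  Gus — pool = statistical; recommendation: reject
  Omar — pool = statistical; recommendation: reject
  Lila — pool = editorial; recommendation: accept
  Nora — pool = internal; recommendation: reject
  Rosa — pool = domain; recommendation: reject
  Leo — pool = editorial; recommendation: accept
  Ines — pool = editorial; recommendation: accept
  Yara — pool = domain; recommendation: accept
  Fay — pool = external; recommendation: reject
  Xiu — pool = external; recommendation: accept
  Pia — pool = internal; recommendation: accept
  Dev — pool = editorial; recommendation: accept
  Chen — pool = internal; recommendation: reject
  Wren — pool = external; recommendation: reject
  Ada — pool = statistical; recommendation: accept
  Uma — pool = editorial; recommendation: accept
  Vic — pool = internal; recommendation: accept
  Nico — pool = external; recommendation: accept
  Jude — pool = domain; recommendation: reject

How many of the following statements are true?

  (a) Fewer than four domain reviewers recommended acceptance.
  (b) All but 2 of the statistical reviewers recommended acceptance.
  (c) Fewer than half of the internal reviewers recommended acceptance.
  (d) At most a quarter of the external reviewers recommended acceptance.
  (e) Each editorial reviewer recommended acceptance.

(a) domain: |A| = 6, |A ∩ B| = 4; needs |A ∩ B| < 4 — false.
(b) statistical: |A| = 6, |A ∩ B| = 4; needs |A ∖ B| = 2 — true.
(c) internal: |A| = 5, |A ∩ B| = 2; needs |A ∩ B| < |A ∖ B| — true.
(d) external: |A| = 5, |A ∩ B| = 2; needs |A ∩ B| / |A| ≤ 1/4 — false.
(e) editorial: |A| = 6, |A ∩ B| = 6; needs A ⊆ B, i.e. every element of A is in B (|A ∖ B| = 0) — true.

3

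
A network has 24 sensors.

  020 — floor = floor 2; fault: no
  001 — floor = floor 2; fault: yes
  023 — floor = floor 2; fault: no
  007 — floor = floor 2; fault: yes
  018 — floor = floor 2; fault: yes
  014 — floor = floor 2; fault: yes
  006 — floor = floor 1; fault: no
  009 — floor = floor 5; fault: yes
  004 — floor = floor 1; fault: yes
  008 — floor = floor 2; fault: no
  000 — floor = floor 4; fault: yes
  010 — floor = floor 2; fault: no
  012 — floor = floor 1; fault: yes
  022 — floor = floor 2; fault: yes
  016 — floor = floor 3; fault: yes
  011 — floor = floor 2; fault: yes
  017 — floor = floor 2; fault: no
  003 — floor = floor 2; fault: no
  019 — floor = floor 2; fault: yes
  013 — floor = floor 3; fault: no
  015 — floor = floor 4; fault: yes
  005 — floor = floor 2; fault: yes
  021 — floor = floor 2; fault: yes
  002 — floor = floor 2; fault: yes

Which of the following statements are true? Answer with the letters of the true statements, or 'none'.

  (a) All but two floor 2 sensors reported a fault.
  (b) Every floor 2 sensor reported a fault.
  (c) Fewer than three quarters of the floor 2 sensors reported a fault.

|A| = 16, |A ∩ B| = 10, |A ∖ B| = 6.
(a) |A ∖ B| = 2: fails.
(b) A ⊆ B, i.e. every element of A is in B (|A ∖ B| = 0): fails.
(c) |A ∩ B| / |A| < 3/4: holds.

(c)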